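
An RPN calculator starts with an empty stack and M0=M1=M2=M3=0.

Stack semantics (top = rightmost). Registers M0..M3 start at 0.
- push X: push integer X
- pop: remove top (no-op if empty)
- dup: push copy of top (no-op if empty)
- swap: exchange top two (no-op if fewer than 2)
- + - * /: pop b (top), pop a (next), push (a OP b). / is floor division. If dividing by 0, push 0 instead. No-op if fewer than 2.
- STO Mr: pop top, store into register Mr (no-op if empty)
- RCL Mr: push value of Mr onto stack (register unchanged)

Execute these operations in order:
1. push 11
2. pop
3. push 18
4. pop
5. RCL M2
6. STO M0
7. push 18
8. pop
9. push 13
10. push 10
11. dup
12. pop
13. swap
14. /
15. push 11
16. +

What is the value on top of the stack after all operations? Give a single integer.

After op 1 (push 11): stack=[11] mem=[0,0,0,0]
After op 2 (pop): stack=[empty] mem=[0,0,0,0]
After op 3 (push 18): stack=[18] mem=[0,0,0,0]
After op 4 (pop): stack=[empty] mem=[0,0,0,0]
After op 5 (RCL M2): stack=[0] mem=[0,0,0,0]
After op 6 (STO M0): stack=[empty] mem=[0,0,0,0]
After op 7 (push 18): stack=[18] mem=[0,0,0,0]
After op 8 (pop): stack=[empty] mem=[0,0,0,0]
After op 9 (push 13): stack=[13] mem=[0,0,0,0]
After op 10 (push 10): stack=[13,10] mem=[0,0,0,0]
After op 11 (dup): stack=[13,10,10] mem=[0,0,0,0]
After op 12 (pop): stack=[13,10] mem=[0,0,0,0]
After op 13 (swap): stack=[10,13] mem=[0,0,0,0]
After op 14 (/): stack=[0] mem=[0,0,0,0]
After op 15 (push 11): stack=[0,11] mem=[0,0,0,0]
After op 16 (+): stack=[11] mem=[0,0,0,0]

Answer: 11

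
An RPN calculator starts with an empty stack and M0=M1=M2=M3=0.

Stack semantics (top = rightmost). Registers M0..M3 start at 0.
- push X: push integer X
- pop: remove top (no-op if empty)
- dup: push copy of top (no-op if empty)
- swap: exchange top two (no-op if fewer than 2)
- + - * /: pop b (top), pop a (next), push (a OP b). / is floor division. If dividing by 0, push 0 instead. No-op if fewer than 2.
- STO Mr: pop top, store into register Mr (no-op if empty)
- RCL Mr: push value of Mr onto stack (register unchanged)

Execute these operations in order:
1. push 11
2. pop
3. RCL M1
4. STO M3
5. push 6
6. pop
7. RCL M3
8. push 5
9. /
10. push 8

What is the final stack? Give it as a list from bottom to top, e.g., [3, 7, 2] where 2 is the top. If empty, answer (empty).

After op 1 (push 11): stack=[11] mem=[0,0,0,0]
After op 2 (pop): stack=[empty] mem=[0,0,0,0]
After op 3 (RCL M1): stack=[0] mem=[0,0,0,0]
After op 4 (STO M3): stack=[empty] mem=[0,0,0,0]
After op 5 (push 6): stack=[6] mem=[0,0,0,0]
After op 6 (pop): stack=[empty] mem=[0,0,0,0]
After op 7 (RCL M3): stack=[0] mem=[0,0,0,0]
After op 8 (push 5): stack=[0,5] mem=[0,0,0,0]
After op 9 (/): stack=[0] mem=[0,0,0,0]
After op 10 (push 8): stack=[0,8] mem=[0,0,0,0]

Answer: [0, 8]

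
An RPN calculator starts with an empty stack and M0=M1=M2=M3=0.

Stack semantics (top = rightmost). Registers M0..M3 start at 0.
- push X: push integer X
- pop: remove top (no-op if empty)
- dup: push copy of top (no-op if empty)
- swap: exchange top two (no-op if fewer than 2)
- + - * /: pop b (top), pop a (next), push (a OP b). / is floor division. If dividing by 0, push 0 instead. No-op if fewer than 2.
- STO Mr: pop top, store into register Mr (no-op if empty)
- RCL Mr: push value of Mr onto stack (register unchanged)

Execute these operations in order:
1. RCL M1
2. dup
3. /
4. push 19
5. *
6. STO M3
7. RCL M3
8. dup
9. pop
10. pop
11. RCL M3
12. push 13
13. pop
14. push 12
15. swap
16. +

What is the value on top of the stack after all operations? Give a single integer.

After op 1 (RCL M1): stack=[0] mem=[0,0,0,0]
After op 2 (dup): stack=[0,0] mem=[0,0,0,0]
After op 3 (/): stack=[0] mem=[0,0,0,0]
After op 4 (push 19): stack=[0,19] mem=[0,0,0,0]
After op 5 (*): stack=[0] mem=[0,0,0,0]
After op 6 (STO M3): stack=[empty] mem=[0,0,0,0]
After op 7 (RCL M3): stack=[0] mem=[0,0,0,0]
After op 8 (dup): stack=[0,0] mem=[0,0,0,0]
After op 9 (pop): stack=[0] mem=[0,0,0,0]
After op 10 (pop): stack=[empty] mem=[0,0,0,0]
After op 11 (RCL M3): stack=[0] mem=[0,0,0,0]
After op 12 (push 13): stack=[0,13] mem=[0,0,0,0]
After op 13 (pop): stack=[0] mem=[0,0,0,0]
After op 14 (push 12): stack=[0,12] mem=[0,0,0,0]
After op 15 (swap): stack=[12,0] mem=[0,0,0,0]
After op 16 (+): stack=[12] mem=[0,0,0,0]

Answer: 12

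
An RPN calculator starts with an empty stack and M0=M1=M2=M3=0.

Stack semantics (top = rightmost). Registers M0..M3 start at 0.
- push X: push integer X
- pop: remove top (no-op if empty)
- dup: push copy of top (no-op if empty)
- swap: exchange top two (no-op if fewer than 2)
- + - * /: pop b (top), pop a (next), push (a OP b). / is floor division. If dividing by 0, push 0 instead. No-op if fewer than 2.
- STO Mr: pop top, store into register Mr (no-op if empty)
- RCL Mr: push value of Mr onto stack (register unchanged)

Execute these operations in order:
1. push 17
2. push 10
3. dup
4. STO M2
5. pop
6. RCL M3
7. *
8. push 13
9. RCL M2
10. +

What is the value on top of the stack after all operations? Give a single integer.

After op 1 (push 17): stack=[17] mem=[0,0,0,0]
After op 2 (push 10): stack=[17,10] mem=[0,0,0,0]
After op 3 (dup): stack=[17,10,10] mem=[0,0,0,0]
After op 4 (STO M2): stack=[17,10] mem=[0,0,10,0]
After op 5 (pop): stack=[17] mem=[0,0,10,0]
After op 6 (RCL M3): stack=[17,0] mem=[0,0,10,0]
After op 7 (*): stack=[0] mem=[0,0,10,0]
After op 8 (push 13): stack=[0,13] mem=[0,0,10,0]
After op 9 (RCL M2): stack=[0,13,10] mem=[0,0,10,0]
After op 10 (+): stack=[0,23] mem=[0,0,10,0]

Answer: 23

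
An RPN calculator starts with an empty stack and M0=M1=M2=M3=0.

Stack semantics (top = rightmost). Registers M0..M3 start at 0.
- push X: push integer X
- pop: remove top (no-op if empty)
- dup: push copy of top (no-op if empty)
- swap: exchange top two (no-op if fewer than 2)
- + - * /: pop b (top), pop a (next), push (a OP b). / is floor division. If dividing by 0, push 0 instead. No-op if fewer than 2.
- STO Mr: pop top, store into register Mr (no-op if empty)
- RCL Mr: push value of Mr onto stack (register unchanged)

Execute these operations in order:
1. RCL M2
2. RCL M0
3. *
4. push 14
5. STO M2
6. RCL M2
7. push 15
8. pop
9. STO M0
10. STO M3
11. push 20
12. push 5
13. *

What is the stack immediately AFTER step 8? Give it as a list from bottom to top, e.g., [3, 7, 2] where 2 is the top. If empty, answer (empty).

After op 1 (RCL M2): stack=[0] mem=[0,0,0,0]
After op 2 (RCL M0): stack=[0,0] mem=[0,0,0,0]
After op 3 (*): stack=[0] mem=[0,0,0,0]
After op 4 (push 14): stack=[0,14] mem=[0,0,0,0]
After op 5 (STO M2): stack=[0] mem=[0,0,14,0]
After op 6 (RCL M2): stack=[0,14] mem=[0,0,14,0]
After op 7 (push 15): stack=[0,14,15] mem=[0,0,14,0]
After op 8 (pop): stack=[0,14] mem=[0,0,14,0]

[0, 14]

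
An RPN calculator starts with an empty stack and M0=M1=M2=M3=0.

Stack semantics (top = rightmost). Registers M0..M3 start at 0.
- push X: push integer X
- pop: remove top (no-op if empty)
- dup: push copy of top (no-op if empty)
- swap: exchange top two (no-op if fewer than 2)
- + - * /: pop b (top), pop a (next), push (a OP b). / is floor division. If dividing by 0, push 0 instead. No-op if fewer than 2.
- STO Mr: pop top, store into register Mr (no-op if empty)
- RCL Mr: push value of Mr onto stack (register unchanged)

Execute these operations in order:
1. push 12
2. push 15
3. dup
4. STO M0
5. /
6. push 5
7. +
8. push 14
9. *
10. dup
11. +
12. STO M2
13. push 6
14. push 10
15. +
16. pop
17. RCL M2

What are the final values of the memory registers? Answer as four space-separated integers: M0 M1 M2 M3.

Answer: 15 0 140 0

Derivation:
After op 1 (push 12): stack=[12] mem=[0,0,0,0]
After op 2 (push 15): stack=[12,15] mem=[0,0,0,0]
After op 3 (dup): stack=[12,15,15] mem=[0,0,0,0]
After op 4 (STO M0): stack=[12,15] mem=[15,0,0,0]
After op 5 (/): stack=[0] mem=[15,0,0,0]
After op 6 (push 5): stack=[0,5] mem=[15,0,0,0]
After op 7 (+): stack=[5] mem=[15,0,0,0]
After op 8 (push 14): stack=[5,14] mem=[15,0,0,0]
After op 9 (*): stack=[70] mem=[15,0,0,0]
After op 10 (dup): stack=[70,70] mem=[15,0,0,0]
After op 11 (+): stack=[140] mem=[15,0,0,0]
After op 12 (STO M2): stack=[empty] mem=[15,0,140,0]
After op 13 (push 6): stack=[6] mem=[15,0,140,0]
After op 14 (push 10): stack=[6,10] mem=[15,0,140,0]
After op 15 (+): stack=[16] mem=[15,0,140,0]
After op 16 (pop): stack=[empty] mem=[15,0,140,0]
After op 17 (RCL M2): stack=[140] mem=[15,0,140,0]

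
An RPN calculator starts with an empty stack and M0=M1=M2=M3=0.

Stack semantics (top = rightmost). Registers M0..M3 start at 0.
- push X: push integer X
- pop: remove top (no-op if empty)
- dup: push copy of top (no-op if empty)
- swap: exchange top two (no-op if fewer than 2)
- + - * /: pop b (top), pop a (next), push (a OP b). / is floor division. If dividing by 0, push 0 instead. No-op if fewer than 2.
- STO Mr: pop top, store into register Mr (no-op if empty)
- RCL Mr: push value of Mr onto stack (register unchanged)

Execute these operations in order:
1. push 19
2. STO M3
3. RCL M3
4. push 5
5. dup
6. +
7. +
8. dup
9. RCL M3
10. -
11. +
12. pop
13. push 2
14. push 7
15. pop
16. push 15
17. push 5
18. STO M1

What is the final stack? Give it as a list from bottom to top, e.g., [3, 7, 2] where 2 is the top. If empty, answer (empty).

After op 1 (push 19): stack=[19] mem=[0,0,0,0]
After op 2 (STO M3): stack=[empty] mem=[0,0,0,19]
After op 3 (RCL M3): stack=[19] mem=[0,0,0,19]
After op 4 (push 5): stack=[19,5] mem=[0,0,0,19]
After op 5 (dup): stack=[19,5,5] mem=[0,0,0,19]
After op 6 (+): stack=[19,10] mem=[0,0,0,19]
After op 7 (+): stack=[29] mem=[0,0,0,19]
After op 8 (dup): stack=[29,29] mem=[0,0,0,19]
After op 9 (RCL M3): stack=[29,29,19] mem=[0,0,0,19]
After op 10 (-): stack=[29,10] mem=[0,0,0,19]
After op 11 (+): stack=[39] mem=[0,0,0,19]
After op 12 (pop): stack=[empty] mem=[0,0,0,19]
After op 13 (push 2): stack=[2] mem=[0,0,0,19]
After op 14 (push 7): stack=[2,7] mem=[0,0,0,19]
After op 15 (pop): stack=[2] mem=[0,0,0,19]
After op 16 (push 15): stack=[2,15] mem=[0,0,0,19]
After op 17 (push 5): stack=[2,15,5] mem=[0,0,0,19]
After op 18 (STO M1): stack=[2,15] mem=[0,5,0,19]

Answer: [2, 15]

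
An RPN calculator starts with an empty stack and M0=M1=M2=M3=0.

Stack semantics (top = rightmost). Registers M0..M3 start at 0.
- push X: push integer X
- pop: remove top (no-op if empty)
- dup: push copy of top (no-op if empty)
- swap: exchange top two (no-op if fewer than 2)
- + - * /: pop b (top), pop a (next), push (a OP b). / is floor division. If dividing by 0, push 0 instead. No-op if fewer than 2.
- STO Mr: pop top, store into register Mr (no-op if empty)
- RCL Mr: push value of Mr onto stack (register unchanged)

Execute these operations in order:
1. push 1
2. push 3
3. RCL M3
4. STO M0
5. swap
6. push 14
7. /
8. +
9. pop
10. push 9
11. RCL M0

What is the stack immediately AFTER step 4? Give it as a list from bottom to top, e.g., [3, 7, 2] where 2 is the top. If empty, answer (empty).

After op 1 (push 1): stack=[1] mem=[0,0,0,0]
After op 2 (push 3): stack=[1,3] mem=[0,0,0,0]
After op 3 (RCL M3): stack=[1,3,0] mem=[0,0,0,0]
After op 4 (STO M0): stack=[1,3] mem=[0,0,0,0]

[1, 3]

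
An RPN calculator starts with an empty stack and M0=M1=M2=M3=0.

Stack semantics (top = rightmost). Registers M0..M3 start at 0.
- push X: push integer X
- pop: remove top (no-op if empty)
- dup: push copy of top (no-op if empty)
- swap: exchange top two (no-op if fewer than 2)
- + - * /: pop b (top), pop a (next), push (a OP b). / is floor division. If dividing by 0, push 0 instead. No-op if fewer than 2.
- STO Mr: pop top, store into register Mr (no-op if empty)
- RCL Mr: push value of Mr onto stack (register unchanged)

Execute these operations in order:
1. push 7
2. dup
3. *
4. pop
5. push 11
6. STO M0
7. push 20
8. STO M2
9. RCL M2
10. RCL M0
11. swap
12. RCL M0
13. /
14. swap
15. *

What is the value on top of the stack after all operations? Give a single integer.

Answer: 11

Derivation:
After op 1 (push 7): stack=[7] mem=[0,0,0,0]
After op 2 (dup): stack=[7,7] mem=[0,0,0,0]
After op 3 (*): stack=[49] mem=[0,0,0,0]
After op 4 (pop): stack=[empty] mem=[0,0,0,0]
After op 5 (push 11): stack=[11] mem=[0,0,0,0]
After op 6 (STO M0): stack=[empty] mem=[11,0,0,0]
After op 7 (push 20): stack=[20] mem=[11,0,0,0]
After op 8 (STO M2): stack=[empty] mem=[11,0,20,0]
After op 9 (RCL M2): stack=[20] mem=[11,0,20,0]
After op 10 (RCL M0): stack=[20,11] mem=[11,0,20,0]
After op 11 (swap): stack=[11,20] mem=[11,0,20,0]
After op 12 (RCL M0): stack=[11,20,11] mem=[11,0,20,0]
After op 13 (/): stack=[11,1] mem=[11,0,20,0]
After op 14 (swap): stack=[1,11] mem=[11,0,20,0]
After op 15 (*): stack=[11] mem=[11,0,20,0]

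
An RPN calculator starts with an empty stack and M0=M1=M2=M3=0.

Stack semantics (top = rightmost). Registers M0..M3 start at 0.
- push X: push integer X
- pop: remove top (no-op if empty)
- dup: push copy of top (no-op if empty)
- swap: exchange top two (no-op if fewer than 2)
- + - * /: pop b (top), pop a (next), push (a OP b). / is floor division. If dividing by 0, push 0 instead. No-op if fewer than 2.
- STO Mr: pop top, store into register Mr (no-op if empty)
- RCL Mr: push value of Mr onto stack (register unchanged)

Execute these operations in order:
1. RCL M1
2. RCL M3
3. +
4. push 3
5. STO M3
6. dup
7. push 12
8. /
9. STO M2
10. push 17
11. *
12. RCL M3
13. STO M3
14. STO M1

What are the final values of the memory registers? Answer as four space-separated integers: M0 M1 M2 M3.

After op 1 (RCL M1): stack=[0] mem=[0,0,0,0]
After op 2 (RCL M3): stack=[0,0] mem=[0,0,0,0]
After op 3 (+): stack=[0] mem=[0,0,0,0]
After op 4 (push 3): stack=[0,3] mem=[0,0,0,0]
After op 5 (STO M3): stack=[0] mem=[0,0,0,3]
After op 6 (dup): stack=[0,0] mem=[0,0,0,3]
After op 7 (push 12): stack=[0,0,12] mem=[0,0,0,3]
After op 8 (/): stack=[0,0] mem=[0,0,0,3]
After op 9 (STO M2): stack=[0] mem=[0,0,0,3]
After op 10 (push 17): stack=[0,17] mem=[0,0,0,3]
After op 11 (*): stack=[0] mem=[0,0,0,3]
After op 12 (RCL M3): stack=[0,3] mem=[0,0,0,3]
After op 13 (STO M3): stack=[0] mem=[0,0,0,3]
After op 14 (STO M1): stack=[empty] mem=[0,0,0,3]

Answer: 0 0 0 3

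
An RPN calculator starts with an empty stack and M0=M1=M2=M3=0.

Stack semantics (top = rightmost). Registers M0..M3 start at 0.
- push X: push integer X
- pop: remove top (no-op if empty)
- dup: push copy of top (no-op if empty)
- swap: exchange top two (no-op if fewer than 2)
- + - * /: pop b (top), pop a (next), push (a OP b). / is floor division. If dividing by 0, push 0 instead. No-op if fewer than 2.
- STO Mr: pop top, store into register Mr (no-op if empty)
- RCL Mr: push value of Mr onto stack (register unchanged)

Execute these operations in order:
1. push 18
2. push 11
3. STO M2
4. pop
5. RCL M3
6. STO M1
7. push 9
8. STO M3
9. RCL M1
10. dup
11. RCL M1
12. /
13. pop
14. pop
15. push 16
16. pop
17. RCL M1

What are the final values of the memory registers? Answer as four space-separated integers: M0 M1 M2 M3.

Answer: 0 0 11 9

Derivation:
After op 1 (push 18): stack=[18] mem=[0,0,0,0]
After op 2 (push 11): stack=[18,11] mem=[0,0,0,0]
After op 3 (STO M2): stack=[18] mem=[0,0,11,0]
After op 4 (pop): stack=[empty] mem=[0,0,11,0]
After op 5 (RCL M3): stack=[0] mem=[0,0,11,0]
After op 6 (STO M1): stack=[empty] mem=[0,0,11,0]
After op 7 (push 9): stack=[9] mem=[0,0,11,0]
After op 8 (STO M3): stack=[empty] mem=[0,0,11,9]
After op 9 (RCL M1): stack=[0] mem=[0,0,11,9]
After op 10 (dup): stack=[0,0] mem=[0,0,11,9]
After op 11 (RCL M1): stack=[0,0,0] mem=[0,0,11,9]
After op 12 (/): stack=[0,0] mem=[0,0,11,9]
After op 13 (pop): stack=[0] mem=[0,0,11,9]
After op 14 (pop): stack=[empty] mem=[0,0,11,9]
After op 15 (push 16): stack=[16] mem=[0,0,11,9]
After op 16 (pop): stack=[empty] mem=[0,0,11,9]
After op 17 (RCL M1): stack=[0] mem=[0,0,11,9]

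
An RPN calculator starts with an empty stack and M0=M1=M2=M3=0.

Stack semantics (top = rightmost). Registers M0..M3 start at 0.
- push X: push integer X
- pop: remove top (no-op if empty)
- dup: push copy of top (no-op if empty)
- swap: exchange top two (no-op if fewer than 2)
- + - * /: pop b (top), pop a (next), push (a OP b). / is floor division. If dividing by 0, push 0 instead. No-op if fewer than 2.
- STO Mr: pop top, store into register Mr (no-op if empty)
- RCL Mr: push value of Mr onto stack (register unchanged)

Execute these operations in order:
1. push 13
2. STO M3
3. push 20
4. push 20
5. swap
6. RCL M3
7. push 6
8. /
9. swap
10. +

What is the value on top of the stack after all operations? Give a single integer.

Answer: 22

Derivation:
After op 1 (push 13): stack=[13] mem=[0,0,0,0]
After op 2 (STO M3): stack=[empty] mem=[0,0,0,13]
After op 3 (push 20): stack=[20] mem=[0,0,0,13]
After op 4 (push 20): stack=[20,20] mem=[0,0,0,13]
After op 5 (swap): stack=[20,20] mem=[0,0,0,13]
After op 6 (RCL M3): stack=[20,20,13] mem=[0,0,0,13]
After op 7 (push 6): stack=[20,20,13,6] mem=[0,0,0,13]
After op 8 (/): stack=[20,20,2] mem=[0,0,0,13]
After op 9 (swap): stack=[20,2,20] mem=[0,0,0,13]
After op 10 (+): stack=[20,22] mem=[0,0,0,13]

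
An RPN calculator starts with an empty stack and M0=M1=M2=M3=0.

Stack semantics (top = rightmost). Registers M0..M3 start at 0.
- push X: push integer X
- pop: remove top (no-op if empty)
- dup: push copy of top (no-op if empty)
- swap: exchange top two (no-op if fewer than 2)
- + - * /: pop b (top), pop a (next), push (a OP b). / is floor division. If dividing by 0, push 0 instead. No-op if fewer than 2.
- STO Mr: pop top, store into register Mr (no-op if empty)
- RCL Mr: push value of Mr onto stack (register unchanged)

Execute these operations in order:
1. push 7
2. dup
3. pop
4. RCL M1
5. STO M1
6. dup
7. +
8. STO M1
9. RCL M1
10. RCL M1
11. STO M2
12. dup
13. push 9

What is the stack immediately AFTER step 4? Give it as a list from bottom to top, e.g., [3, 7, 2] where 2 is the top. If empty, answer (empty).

After op 1 (push 7): stack=[7] mem=[0,0,0,0]
After op 2 (dup): stack=[7,7] mem=[0,0,0,0]
After op 3 (pop): stack=[7] mem=[0,0,0,0]
After op 4 (RCL M1): stack=[7,0] mem=[0,0,0,0]

[7, 0]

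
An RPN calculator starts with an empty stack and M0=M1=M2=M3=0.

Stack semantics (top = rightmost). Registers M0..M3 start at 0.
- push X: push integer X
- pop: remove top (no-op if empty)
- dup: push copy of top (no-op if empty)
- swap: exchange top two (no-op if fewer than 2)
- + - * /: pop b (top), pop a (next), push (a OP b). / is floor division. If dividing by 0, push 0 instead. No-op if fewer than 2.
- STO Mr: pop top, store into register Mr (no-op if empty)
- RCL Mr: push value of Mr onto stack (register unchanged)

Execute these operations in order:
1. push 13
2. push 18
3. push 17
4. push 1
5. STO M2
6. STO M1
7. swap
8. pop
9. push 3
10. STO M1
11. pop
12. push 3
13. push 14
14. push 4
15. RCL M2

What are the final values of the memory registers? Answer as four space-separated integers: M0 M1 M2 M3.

Answer: 0 3 1 0

Derivation:
After op 1 (push 13): stack=[13] mem=[0,0,0,0]
After op 2 (push 18): stack=[13,18] mem=[0,0,0,0]
After op 3 (push 17): stack=[13,18,17] mem=[0,0,0,0]
After op 4 (push 1): stack=[13,18,17,1] mem=[0,0,0,0]
After op 5 (STO M2): stack=[13,18,17] mem=[0,0,1,0]
After op 6 (STO M1): stack=[13,18] mem=[0,17,1,0]
After op 7 (swap): stack=[18,13] mem=[0,17,1,0]
After op 8 (pop): stack=[18] mem=[0,17,1,0]
After op 9 (push 3): stack=[18,3] mem=[0,17,1,0]
After op 10 (STO M1): stack=[18] mem=[0,3,1,0]
After op 11 (pop): stack=[empty] mem=[0,3,1,0]
After op 12 (push 3): stack=[3] mem=[0,3,1,0]
After op 13 (push 14): stack=[3,14] mem=[0,3,1,0]
After op 14 (push 4): stack=[3,14,4] mem=[0,3,1,0]
After op 15 (RCL M2): stack=[3,14,4,1] mem=[0,3,1,0]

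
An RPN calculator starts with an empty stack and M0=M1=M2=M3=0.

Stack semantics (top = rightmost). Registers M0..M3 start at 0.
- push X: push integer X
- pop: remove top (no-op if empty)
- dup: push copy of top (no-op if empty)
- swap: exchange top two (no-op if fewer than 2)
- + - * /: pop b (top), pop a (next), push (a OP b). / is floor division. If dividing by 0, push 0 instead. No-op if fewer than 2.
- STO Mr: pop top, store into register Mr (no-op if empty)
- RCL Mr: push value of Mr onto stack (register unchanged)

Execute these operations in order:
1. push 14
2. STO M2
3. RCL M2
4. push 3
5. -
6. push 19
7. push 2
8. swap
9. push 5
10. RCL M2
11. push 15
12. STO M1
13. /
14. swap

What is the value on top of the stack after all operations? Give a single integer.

Answer: 19

Derivation:
After op 1 (push 14): stack=[14] mem=[0,0,0,0]
After op 2 (STO M2): stack=[empty] mem=[0,0,14,0]
After op 3 (RCL M2): stack=[14] mem=[0,0,14,0]
After op 4 (push 3): stack=[14,3] mem=[0,0,14,0]
After op 5 (-): stack=[11] mem=[0,0,14,0]
After op 6 (push 19): stack=[11,19] mem=[0,0,14,0]
After op 7 (push 2): stack=[11,19,2] mem=[0,0,14,0]
After op 8 (swap): stack=[11,2,19] mem=[0,0,14,0]
After op 9 (push 5): stack=[11,2,19,5] mem=[0,0,14,0]
After op 10 (RCL M2): stack=[11,2,19,5,14] mem=[0,0,14,0]
After op 11 (push 15): stack=[11,2,19,5,14,15] mem=[0,0,14,0]
After op 12 (STO M1): stack=[11,2,19,5,14] mem=[0,15,14,0]
After op 13 (/): stack=[11,2,19,0] mem=[0,15,14,0]
After op 14 (swap): stack=[11,2,0,19] mem=[0,15,14,0]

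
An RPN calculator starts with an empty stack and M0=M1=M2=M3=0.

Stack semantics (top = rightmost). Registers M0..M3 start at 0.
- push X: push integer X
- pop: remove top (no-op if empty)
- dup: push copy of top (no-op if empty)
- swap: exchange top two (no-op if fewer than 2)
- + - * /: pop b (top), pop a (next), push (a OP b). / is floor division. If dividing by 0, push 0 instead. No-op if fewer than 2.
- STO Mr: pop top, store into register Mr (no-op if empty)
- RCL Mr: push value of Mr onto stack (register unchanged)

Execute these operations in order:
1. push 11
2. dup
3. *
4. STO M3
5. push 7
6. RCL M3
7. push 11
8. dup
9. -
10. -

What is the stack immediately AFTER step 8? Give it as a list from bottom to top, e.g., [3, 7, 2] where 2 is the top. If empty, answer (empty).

After op 1 (push 11): stack=[11] mem=[0,0,0,0]
After op 2 (dup): stack=[11,11] mem=[0,0,0,0]
After op 3 (*): stack=[121] mem=[0,0,0,0]
After op 4 (STO M3): stack=[empty] mem=[0,0,0,121]
After op 5 (push 7): stack=[7] mem=[0,0,0,121]
After op 6 (RCL M3): stack=[7,121] mem=[0,0,0,121]
After op 7 (push 11): stack=[7,121,11] mem=[0,0,0,121]
After op 8 (dup): stack=[7,121,11,11] mem=[0,0,0,121]

[7, 121, 11, 11]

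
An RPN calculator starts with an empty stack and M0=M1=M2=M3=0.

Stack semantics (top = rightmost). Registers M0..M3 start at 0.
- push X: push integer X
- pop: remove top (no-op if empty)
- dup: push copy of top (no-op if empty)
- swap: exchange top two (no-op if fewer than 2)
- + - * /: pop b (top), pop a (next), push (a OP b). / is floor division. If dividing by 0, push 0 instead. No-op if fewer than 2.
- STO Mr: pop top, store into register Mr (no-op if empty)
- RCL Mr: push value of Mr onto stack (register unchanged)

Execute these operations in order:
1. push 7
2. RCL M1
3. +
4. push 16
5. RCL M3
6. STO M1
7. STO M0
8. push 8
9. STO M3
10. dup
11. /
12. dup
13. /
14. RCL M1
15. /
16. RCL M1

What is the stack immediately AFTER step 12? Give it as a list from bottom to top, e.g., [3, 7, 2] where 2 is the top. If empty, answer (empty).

After op 1 (push 7): stack=[7] mem=[0,0,0,0]
After op 2 (RCL M1): stack=[7,0] mem=[0,0,0,0]
After op 3 (+): stack=[7] mem=[0,0,0,0]
After op 4 (push 16): stack=[7,16] mem=[0,0,0,0]
After op 5 (RCL M3): stack=[7,16,0] mem=[0,0,0,0]
After op 6 (STO M1): stack=[7,16] mem=[0,0,0,0]
After op 7 (STO M0): stack=[7] mem=[16,0,0,0]
After op 8 (push 8): stack=[7,8] mem=[16,0,0,0]
After op 9 (STO M3): stack=[7] mem=[16,0,0,8]
After op 10 (dup): stack=[7,7] mem=[16,0,0,8]
After op 11 (/): stack=[1] mem=[16,0,0,8]
After op 12 (dup): stack=[1,1] mem=[16,0,0,8]

[1, 1]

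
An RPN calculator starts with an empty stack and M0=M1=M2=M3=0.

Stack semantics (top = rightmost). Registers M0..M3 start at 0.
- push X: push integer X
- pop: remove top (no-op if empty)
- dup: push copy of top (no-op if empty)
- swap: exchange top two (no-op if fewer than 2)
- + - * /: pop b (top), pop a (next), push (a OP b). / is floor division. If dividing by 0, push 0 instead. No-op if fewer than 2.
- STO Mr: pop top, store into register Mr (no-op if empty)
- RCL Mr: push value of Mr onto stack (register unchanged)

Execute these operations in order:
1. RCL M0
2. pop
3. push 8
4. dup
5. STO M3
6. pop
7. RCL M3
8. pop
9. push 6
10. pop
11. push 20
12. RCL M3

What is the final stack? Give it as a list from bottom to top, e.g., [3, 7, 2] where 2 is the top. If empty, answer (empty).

Answer: [20, 8]

Derivation:
After op 1 (RCL M0): stack=[0] mem=[0,0,0,0]
After op 2 (pop): stack=[empty] mem=[0,0,0,0]
After op 3 (push 8): stack=[8] mem=[0,0,0,0]
After op 4 (dup): stack=[8,8] mem=[0,0,0,0]
After op 5 (STO M3): stack=[8] mem=[0,0,0,8]
After op 6 (pop): stack=[empty] mem=[0,0,0,8]
After op 7 (RCL M3): stack=[8] mem=[0,0,0,8]
After op 8 (pop): stack=[empty] mem=[0,0,0,8]
After op 9 (push 6): stack=[6] mem=[0,0,0,8]
After op 10 (pop): stack=[empty] mem=[0,0,0,8]
After op 11 (push 20): stack=[20] mem=[0,0,0,8]
After op 12 (RCL M3): stack=[20,8] mem=[0,0,0,8]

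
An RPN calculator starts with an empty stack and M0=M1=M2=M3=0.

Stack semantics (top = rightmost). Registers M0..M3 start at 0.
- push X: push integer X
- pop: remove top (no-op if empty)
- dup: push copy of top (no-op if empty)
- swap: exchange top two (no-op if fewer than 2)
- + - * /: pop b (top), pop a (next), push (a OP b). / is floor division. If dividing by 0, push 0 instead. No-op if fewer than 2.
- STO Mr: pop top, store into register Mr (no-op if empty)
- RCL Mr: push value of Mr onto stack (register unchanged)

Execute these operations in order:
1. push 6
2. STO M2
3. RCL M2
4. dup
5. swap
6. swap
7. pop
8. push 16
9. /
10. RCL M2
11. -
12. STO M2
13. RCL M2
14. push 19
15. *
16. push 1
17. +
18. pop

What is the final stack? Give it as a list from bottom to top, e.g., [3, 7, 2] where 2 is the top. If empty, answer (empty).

After op 1 (push 6): stack=[6] mem=[0,0,0,0]
After op 2 (STO M2): stack=[empty] mem=[0,0,6,0]
After op 3 (RCL M2): stack=[6] mem=[0,0,6,0]
After op 4 (dup): stack=[6,6] mem=[0,0,6,0]
After op 5 (swap): stack=[6,6] mem=[0,0,6,0]
After op 6 (swap): stack=[6,6] mem=[0,0,6,0]
After op 7 (pop): stack=[6] mem=[0,0,6,0]
After op 8 (push 16): stack=[6,16] mem=[0,0,6,0]
After op 9 (/): stack=[0] mem=[0,0,6,0]
After op 10 (RCL M2): stack=[0,6] mem=[0,0,6,0]
After op 11 (-): stack=[-6] mem=[0,0,6,0]
After op 12 (STO M2): stack=[empty] mem=[0,0,-6,0]
After op 13 (RCL M2): stack=[-6] mem=[0,0,-6,0]
After op 14 (push 19): stack=[-6,19] mem=[0,0,-6,0]
After op 15 (*): stack=[-114] mem=[0,0,-6,0]
After op 16 (push 1): stack=[-114,1] mem=[0,0,-6,0]
After op 17 (+): stack=[-113] mem=[0,0,-6,0]
After op 18 (pop): stack=[empty] mem=[0,0,-6,0]

Answer: (empty)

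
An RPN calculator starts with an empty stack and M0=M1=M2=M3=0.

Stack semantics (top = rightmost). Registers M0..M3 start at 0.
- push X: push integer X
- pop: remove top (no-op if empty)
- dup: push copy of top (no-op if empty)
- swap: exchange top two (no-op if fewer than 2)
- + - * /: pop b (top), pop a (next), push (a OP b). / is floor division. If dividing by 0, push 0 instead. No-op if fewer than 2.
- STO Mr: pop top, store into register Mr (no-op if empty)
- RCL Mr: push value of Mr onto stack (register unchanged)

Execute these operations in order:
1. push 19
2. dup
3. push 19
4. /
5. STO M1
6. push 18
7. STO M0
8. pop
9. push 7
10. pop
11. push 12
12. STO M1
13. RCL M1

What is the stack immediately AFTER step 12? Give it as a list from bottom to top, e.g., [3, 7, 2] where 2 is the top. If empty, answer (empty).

After op 1 (push 19): stack=[19] mem=[0,0,0,0]
After op 2 (dup): stack=[19,19] mem=[0,0,0,0]
After op 3 (push 19): stack=[19,19,19] mem=[0,0,0,0]
After op 4 (/): stack=[19,1] mem=[0,0,0,0]
After op 5 (STO M1): stack=[19] mem=[0,1,0,0]
After op 6 (push 18): stack=[19,18] mem=[0,1,0,0]
After op 7 (STO M0): stack=[19] mem=[18,1,0,0]
After op 8 (pop): stack=[empty] mem=[18,1,0,0]
After op 9 (push 7): stack=[7] mem=[18,1,0,0]
After op 10 (pop): stack=[empty] mem=[18,1,0,0]
After op 11 (push 12): stack=[12] mem=[18,1,0,0]
After op 12 (STO M1): stack=[empty] mem=[18,12,0,0]

(empty)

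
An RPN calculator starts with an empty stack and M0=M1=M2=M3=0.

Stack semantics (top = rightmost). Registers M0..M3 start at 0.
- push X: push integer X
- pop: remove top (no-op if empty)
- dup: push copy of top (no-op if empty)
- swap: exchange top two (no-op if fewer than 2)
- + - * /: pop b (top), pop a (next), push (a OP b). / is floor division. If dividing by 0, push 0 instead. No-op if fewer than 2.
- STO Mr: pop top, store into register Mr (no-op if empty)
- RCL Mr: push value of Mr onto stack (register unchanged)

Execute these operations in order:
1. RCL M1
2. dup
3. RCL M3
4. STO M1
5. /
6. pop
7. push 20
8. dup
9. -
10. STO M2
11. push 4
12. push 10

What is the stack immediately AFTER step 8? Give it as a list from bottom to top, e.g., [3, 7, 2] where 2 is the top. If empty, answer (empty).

After op 1 (RCL M1): stack=[0] mem=[0,0,0,0]
After op 2 (dup): stack=[0,0] mem=[0,0,0,0]
After op 3 (RCL M3): stack=[0,0,0] mem=[0,0,0,0]
After op 4 (STO M1): stack=[0,0] mem=[0,0,0,0]
After op 5 (/): stack=[0] mem=[0,0,0,0]
After op 6 (pop): stack=[empty] mem=[0,0,0,0]
After op 7 (push 20): stack=[20] mem=[0,0,0,0]
After op 8 (dup): stack=[20,20] mem=[0,0,0,0]

[20, 20]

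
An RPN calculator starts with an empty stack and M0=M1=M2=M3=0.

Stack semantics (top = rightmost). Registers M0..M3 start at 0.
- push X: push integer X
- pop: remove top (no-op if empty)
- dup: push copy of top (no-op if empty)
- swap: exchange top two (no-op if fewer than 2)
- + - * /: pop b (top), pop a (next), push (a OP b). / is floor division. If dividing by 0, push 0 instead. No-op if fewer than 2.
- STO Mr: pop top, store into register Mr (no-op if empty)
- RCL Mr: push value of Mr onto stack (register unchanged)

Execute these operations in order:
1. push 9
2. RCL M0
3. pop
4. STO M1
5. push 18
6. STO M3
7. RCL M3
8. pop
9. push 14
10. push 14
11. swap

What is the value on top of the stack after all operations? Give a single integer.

After op 1 (push 9): stack=[9] mem=[0,0,0,0]
After op 2 (RCL M0): stack=[9,0] mem=[0,0,0,0]
After op 3 (pop): stack=[9] mem=[0,0,0,0]
After op 4 (STO M1): stack=[empty] mem=[0,9,0,0]
After op 5 (push 18): stack=[18] mem=[0,9,0,0]
After op 6 (STO M3): stack=[empty] mem=[0,9,0,18]
After op 7 (RCL M3): stack=[18] mem=[0,9,0,18]
After op 8 (pop): stack=[empty] mem=[0,9,0,18]
After op 9 (push 14): stack=[14] mem=[0,9,0,18]
After op 10 (push 14): stack=[14,14] mem=[0,9,0,18]
After op 11 (swap): stack=[14,14] mem=[0,9,0,18]

Answer: 14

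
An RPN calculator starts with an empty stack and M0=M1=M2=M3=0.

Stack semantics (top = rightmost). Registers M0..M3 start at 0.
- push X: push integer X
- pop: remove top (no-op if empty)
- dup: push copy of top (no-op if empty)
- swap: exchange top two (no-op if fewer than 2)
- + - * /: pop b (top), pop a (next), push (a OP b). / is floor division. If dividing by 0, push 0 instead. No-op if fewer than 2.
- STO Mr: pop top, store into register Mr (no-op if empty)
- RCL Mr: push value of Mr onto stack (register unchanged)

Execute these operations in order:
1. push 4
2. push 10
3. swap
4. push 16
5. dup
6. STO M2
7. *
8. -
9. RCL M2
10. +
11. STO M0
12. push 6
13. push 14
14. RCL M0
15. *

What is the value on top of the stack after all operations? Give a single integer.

Answer: -532

Derivation:
After op 1 (push 4): stack=[4] mem=[0,0,0,0]
After op 2 (push 10): stack=[4,10] mem=[0,0,0,0]
After op 3 (swap): stack=[10,4] mem=[0,0,0,0]
After op 4 (push 16): stack=[10,4,16] mem=[0,0,0,0]
After op 5 (dup): stack=[10,4,16,16] mem=[0,0,0,0]
After op 6 (STO M2): stack=[10,4,16] mem=[0,0,16,0]
After op 7 (*): stack=[10,64] mem=[0,0,16,0]
After op 8 (-): stack=[-54] mem=[0,0,16,0]
After op 9 (RCL M2): stack=[-54,16] mem=[0,0,16,0]
After op 10 (+): stack=[-38] mem=[0,0,16,0]
After op 11 (STO M0): stack=[empty] mem=[-38,0,16,0]
After op 12 (push 6): stack=[6] mem=[-38,0,16,0]
After op 13 (push 14): stack=[6,14] mem=[-38,0,16,0]
After op 14 (RCL M0): stack=[6,14,-38] mem=[-38,0,16,0]
After op 15 (*): stack=[6,-532] mem=[-38,0,16,0]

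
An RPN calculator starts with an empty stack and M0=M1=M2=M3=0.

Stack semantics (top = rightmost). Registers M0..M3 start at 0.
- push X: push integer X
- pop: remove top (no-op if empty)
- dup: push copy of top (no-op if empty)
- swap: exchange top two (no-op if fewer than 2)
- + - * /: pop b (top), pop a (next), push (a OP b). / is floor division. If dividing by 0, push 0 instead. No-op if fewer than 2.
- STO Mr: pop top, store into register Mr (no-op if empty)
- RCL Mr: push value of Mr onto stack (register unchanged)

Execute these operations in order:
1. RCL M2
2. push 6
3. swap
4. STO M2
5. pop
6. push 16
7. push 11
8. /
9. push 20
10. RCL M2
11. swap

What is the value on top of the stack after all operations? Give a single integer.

After op 1 (RCL M2): stack=[0] mem=[0,0,0,0]
After op 2 (push 6): stack=[0,6] mem=[0,0,0,0]
After op 3 (swap): stack=[6,0] mem=[0,0,0,0]
After op 4 (STO M2): stack=[6] mem=[0,0,0,0]
After op 5 (pop): stack=[empty] mem=[0,0,0,0]
After op 6 (push 16): stack=[16] mem=[0,0,0,0]
After op 7 (push 11): stack=[16,11] mem=[0,0,0,0]
After op 8 (/): stack=[1] mem=[0,0,0,0]
After op 9 (push 20): stack=[1,20] mem=[0,0,0,0]
After op 10 (RCL M2): stack=[1,20,0] mem=[0,0,0,0]
After op 11 (swap): stack=[1,0,20] mem=[0,0,0,0]

Answer: 20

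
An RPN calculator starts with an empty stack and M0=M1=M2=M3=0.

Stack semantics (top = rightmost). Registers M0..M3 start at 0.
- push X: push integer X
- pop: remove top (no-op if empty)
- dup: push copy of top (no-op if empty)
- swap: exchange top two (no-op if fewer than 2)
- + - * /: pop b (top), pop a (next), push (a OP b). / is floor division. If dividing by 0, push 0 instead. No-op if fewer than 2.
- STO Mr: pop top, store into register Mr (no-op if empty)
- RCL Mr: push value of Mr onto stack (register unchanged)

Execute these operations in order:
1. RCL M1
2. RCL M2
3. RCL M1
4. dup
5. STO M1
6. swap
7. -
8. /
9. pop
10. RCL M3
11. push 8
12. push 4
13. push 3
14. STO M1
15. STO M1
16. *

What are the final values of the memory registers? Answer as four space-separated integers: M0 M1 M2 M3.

Answer: 0 4 0 0

Derivation:
After op 1 (RCL M1): stack=[0] mem=[0,0,0,0]
After op 2 (RCL M2): stack=[0,0] mem=[0,0,0,0]
After op 3 (RCL M1): stack=[0,0,0] mem=[0,0,0,0]
After op 4 (dup): stack=[0,0,0,0] mem=[0,0,0,0]
After op 5 (STO M1): stack=[0,0,0] mem=[0,0,0,0]
After op 6 (swap): stack=[0,0,0] mem=[0,0,0,0]
After op 7 (-): stack=[0,0] mem=[0,0,0,0]
After op 8 (/): stack=[0] mem=[0,0,0,0]
After op 9 (pop): stack=[empty] mem=[0,0,0,0]
After op 10 (RCL M3): stack=[0] mem=[0,0,0,0]
After op 11 (push 8): stack=[0,8] mem=[0,0,0,0]
After op 12 (push 4): stack=[0,8,4] mem=[0,0,0,0]
After op 13 (push 3): stack=[0,8,4,3] mem=[0,0,0,0]
After op 14 (STO M1): stack=[0,8,4] mem=[0,3,0,0]
After op 15 (STO M1): stack=[0,8] mem=[0,4,0,0]
After op 16 (*): stack=[0] mem=[0,4,0,0]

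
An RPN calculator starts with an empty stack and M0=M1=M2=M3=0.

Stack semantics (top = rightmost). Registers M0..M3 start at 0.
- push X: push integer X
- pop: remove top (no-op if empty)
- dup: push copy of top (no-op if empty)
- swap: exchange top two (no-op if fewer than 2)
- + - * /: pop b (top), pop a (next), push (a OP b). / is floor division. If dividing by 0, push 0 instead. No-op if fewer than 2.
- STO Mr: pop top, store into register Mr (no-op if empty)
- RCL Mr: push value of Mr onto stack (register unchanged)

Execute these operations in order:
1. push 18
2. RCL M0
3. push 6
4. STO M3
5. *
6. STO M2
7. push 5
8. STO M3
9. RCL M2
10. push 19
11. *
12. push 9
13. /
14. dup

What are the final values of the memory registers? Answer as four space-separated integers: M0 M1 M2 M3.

Answer: 0 0 0 5

Derivation:
After op 1 (push 18): stack=[18] mem=[0,0,0,0]
After op 2 (RCL M0): stack=[18,0] mem=[0,0,0,0]
After op 3 (push 6): stack=[18,0,6] mem=[0,0,0,0]
After op 4 (STO M3): stack=[18,0] mem=[0,0,0,6]
After op 5 (*): stack=[0] mem=[0,0,0,6]
After op 6 (STO M2): stack=[empty] mem=[0,0,0,6]
After op 7 (push 5): stack=[5] mem=[0,0,0,6]
After op 8 (STO M3): stack=[empty] mem=[0,0,0,5]
After op 9 (RCL M2): stack=[0] mem=[0,0,0,5]
After op 10 (push 19): stack=[0,19] mem=[0,0,0,5]
After op 11 (*): stack=[0] mem=[0,0,0,5]
After op 12 (push 9): stack=[0,9] mem=[0,0,0,5]
After op 13 (/): stack=[0] mem=[0,0,0,5]
After op 14 (dup): stack=[0,0] mem=[0,0,0,5]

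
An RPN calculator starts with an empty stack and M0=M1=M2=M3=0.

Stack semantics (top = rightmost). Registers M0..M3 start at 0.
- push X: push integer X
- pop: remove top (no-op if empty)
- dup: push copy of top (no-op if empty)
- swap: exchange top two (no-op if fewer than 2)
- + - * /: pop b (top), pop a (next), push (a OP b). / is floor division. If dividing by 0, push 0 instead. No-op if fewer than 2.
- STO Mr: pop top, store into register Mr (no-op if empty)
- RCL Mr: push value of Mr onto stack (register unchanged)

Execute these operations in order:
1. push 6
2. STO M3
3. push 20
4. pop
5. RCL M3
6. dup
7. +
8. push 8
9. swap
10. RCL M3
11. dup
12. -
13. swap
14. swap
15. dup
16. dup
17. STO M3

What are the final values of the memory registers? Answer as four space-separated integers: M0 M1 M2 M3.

Answer: 0 0 0 0

Derivation:
After op 1 (push 6): stack=[6] mem=[0,0,0,0]
After op 2 (STO M3): stack=[empty] mem=[0,0,0,6]
After op 3 (push 20): stack=[20] mem=[0,0,0,6]
After op 4 (pop): stack=[empty] mem=[0,0,0,6]
After op 5 (RCL M3): stack=[6] mem=[0,0,0,6]
After op 6 (dup): stack=[6,6] mem=[0,0,0,6]
After op 7 (+): stack=[12] mem=[0,0,0,6]
After op 8 (push 8): stack=[12,8] mem=[0,0,0,6]
After op 9 (swap): stack=[8,12] mem=[0,0,0,6]
After op 10 (RCL M3): stack=[8,12,6] mem=[0,0,0,6]
After op 11 (dup): stack=[8,12,6,6] mem=[0,0,0,6]
After op 12 (-): stack=[8,12,0] mem=[0,0,0,6]
After op 13 (swap): stack=[8,0,12] mem=[0,0,0,6]
After op 14 (swap): stack=[8,12,0] mem=[0,0,0,6]
After op 15 (dup): stack=[8,12,0,0] mem=[0,0,0,6]
After op 16 (dup): stack=[8,12,0,0,0] mem=[0,0,0,6]
After op 17 (STO M3): stack=[8,12,0,0] mem=[0,0,0,0]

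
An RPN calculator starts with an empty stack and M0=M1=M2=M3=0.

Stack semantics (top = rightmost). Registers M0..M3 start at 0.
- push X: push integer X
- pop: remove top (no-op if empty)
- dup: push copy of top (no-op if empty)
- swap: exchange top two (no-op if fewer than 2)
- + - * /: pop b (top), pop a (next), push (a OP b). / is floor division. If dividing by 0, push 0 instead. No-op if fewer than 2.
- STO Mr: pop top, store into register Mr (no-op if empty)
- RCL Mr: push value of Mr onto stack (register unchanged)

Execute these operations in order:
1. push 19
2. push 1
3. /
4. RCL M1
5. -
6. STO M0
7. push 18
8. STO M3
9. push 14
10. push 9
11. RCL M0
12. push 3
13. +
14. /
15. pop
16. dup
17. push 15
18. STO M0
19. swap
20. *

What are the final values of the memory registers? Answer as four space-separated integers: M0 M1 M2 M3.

Answer: 15 0 0 18

Derivation:
After op 1 (push 19): stack=[19] mem=[0,0,0,0]
After op 2 (push 1): stack=[19,1] mem=[0,0,0,0]
After op 3 (/): stack=[19] mem=[0,0,0,0]
After op 4 (RCL M1): stack=[19,0] mem=[0,0,0,0]
After op 5 (-): stack=[19] mem=[0,0,0,0]
After op 6 (STO M0): stack=[empty] mem=[19,0,0,0]
After op 7 (push 18): stack=[18] mem=[19,0,0,0]
After op 8 (STO M3): stack=[empty] mem=[19,0,0,18]
After op 9 (push 14): stack=[14] mem=[19,0,0,18]
After op 10 (push 9): stack=[14,9] mem=[19,0,0,18]
After op 11 (RCL M0): stack=[14,9,19] mem=[19,0,0,18]
After op 12 (push 3): stack=[14,9,19,3] mem=[19,0,0,18]
After op 13 (+): stack=[14,9,22] mem=[19,0,0,18]
After op 14 (/): stack=[14,0] mem=[19,0,0,18]
After op 15 (pop): stack=[14] mem=[19,0,0,18]
After op 16 (dup): stack=[14,14] mem=[19,0,0,18]
After op 17 (push 15): stack=[14,14,15] mem=[19,0,0,18]
After op 18 (STO M0): stack=[14,14] mem=[15,0,0,18]
After op 19 (swap): stack=[14,14] mem=[15,0,0,18]
After op 20 (*): stack=[196] mem=[15,0,0,18]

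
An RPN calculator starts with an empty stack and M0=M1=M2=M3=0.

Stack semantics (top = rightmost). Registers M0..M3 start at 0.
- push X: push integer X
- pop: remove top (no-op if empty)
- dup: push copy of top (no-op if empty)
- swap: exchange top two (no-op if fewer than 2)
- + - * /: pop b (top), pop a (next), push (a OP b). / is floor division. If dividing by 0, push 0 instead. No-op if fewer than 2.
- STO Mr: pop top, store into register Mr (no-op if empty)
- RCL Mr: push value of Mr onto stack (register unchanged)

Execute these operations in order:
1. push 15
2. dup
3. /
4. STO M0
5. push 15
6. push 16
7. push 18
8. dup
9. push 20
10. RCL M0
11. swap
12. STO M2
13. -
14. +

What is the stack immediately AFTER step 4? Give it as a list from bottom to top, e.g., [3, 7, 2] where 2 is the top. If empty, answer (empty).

After op 1 (push 15): stack=[15] mem=[0,0,0,0]
After op 2 (dup): stack=[15,15] mem=[0,0,0,0]
After op 3 (/): stack=[1] mem=[0,0,0,0]
After op 4 (STO M0): stack=[empty] mem=[1,0,0,0]

(empty)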